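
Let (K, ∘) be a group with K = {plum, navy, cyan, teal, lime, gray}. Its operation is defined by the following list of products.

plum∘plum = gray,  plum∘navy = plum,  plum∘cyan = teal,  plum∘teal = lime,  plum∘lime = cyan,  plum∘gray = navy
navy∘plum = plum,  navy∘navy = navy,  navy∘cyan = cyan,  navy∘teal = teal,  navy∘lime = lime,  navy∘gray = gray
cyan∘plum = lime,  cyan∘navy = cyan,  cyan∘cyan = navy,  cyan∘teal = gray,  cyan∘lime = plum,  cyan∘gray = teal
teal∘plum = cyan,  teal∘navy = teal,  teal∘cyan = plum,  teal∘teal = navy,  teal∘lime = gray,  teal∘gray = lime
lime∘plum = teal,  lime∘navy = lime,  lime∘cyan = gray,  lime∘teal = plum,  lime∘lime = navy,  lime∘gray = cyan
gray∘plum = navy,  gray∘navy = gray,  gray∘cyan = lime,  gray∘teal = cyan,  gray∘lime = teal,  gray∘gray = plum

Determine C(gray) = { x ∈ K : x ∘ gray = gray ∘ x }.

{gray, navy, plum}

Compare row gray with column gray entry by entry.
plum ∘ gray = navy = gray ∘ plum, so plum commutes with gray.
cyan ∘ gray = teal but gray ∘ cyan = lime, so cyan does not.
Collecting the elements that commute with gray: C(gray) = {gray, navy, plum}.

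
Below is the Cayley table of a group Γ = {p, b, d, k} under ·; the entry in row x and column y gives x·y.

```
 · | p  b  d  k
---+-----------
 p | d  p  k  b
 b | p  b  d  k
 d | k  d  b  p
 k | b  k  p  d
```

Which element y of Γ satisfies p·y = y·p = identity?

k

First locate the identity: row b matches the header, so b is the identity.
Scan row p for b: p·k = b. Hence p^(-1) = k.
(Structurally, Γ here is isomorphic to the cyclic group Z_4.)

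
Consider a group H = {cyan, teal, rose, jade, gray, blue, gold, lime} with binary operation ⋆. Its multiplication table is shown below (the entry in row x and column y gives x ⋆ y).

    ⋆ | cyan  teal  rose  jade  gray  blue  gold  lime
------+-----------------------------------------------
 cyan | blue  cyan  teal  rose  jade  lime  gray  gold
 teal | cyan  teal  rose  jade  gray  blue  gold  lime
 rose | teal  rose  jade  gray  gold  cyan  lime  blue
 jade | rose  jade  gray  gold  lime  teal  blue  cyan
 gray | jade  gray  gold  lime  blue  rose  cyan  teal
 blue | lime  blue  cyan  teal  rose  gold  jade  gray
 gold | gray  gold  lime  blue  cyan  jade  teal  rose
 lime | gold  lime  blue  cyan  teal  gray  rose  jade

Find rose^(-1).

First locate the identity: row teal matches the header, so teal is the identity.
Scan row rose for teal: rose ⋆ cyan = teal. Hence rose^(-1) = cyan.

cyan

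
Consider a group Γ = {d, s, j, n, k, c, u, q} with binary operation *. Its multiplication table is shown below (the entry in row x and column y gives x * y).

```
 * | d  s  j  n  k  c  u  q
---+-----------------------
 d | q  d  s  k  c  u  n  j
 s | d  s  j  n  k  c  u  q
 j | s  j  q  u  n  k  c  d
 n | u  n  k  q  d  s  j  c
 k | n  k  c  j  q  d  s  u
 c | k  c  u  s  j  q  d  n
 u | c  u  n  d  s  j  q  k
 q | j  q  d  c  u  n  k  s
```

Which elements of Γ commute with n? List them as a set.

{c, n, q, s}

Compare row n with column n entry by entry.
q * n = c = n * q, so q commutes with n.
j * n = u but n * j = k, so j does not.
Collecting the elements that commute with n: C(n) = {c, n, q, s}.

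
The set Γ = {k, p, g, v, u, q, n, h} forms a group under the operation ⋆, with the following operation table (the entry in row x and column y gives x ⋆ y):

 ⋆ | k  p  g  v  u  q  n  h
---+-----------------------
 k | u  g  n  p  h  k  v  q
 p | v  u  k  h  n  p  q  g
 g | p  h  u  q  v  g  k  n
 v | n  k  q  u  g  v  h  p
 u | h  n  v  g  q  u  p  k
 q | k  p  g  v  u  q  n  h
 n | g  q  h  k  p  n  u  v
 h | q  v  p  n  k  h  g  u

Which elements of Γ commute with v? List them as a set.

{g, q, u, v}

Compare row v with column v entry by entry.
u ⋆ v = g = v ⋆ u, so u commutes with v.
n ⋆ v = k but v ⋆ n = h, so n does not.
Collecting the elements that commute with v: C(v) = {g, q, u, v}.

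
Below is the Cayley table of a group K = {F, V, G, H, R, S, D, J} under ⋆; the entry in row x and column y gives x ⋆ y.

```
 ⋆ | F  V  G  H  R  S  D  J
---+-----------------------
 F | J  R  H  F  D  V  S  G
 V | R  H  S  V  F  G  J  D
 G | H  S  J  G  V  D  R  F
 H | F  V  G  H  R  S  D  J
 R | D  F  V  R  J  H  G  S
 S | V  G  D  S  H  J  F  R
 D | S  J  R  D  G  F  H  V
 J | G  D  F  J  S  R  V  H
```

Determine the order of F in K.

4

The identity element is H (its row matches the header).
F^1 = F
F^2 = F ⋆ F = J
F^3 = J ⋆ F = G
F^4 = G ⋆ F = H
The first power of F equal to the identity is F^4, so ord(F) = 4.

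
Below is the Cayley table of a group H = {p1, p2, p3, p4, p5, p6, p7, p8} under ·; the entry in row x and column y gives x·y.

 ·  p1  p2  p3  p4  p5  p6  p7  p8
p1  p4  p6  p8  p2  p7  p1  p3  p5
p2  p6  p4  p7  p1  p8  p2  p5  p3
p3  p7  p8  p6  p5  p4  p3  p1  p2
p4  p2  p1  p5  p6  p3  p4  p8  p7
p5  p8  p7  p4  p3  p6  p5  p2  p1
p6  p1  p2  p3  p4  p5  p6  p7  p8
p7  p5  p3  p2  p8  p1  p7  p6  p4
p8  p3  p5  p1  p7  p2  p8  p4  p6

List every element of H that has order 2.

Identity is p6. Compute the order of each non-identity element by repeated multiplication:
  p1: p1 → p4 → p2 → p6  (order 4)
  p2: p2 → p4 → p1 → p6  (order 4)
  p3: p3 → p6  (order 2)
  p4: p4 → p6  (order 2)
  p5: p5 → p6  (order 2)
  p7: p7 → p6  (order 2)
  p8: p8 → p6  (order 2)
Elements of order 2: {p3, p4, p5, p7, p8}.
(Structurally, H here is isomorphic to the dihedral group D_4.)

{p3, p4, p5, p7, p8}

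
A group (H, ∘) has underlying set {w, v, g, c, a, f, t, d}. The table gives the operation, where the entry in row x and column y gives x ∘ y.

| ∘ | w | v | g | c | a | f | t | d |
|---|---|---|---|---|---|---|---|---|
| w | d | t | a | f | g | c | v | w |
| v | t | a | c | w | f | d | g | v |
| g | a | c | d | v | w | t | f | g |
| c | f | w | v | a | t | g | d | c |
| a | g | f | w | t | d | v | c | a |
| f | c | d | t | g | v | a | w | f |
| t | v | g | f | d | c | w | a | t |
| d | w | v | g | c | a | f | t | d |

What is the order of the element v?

4

The identity element is d (its row matches the header).
v^1 = v
v^2 = v ∘ v = a
v^3 = a ∘ v = f
v^4 = f ∘ v = d
The first power of v equal to the identity is v^4, so ord(v) = 4.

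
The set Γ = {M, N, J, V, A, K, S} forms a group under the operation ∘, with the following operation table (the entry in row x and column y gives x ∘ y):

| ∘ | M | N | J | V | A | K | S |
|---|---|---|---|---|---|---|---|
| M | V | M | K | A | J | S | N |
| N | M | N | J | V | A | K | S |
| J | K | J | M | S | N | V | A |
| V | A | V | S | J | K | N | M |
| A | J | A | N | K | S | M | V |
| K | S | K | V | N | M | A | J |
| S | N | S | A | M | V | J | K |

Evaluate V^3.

V^1 = V
V^2 = V ∘ V = J
V^3 = J ∘ V = S

S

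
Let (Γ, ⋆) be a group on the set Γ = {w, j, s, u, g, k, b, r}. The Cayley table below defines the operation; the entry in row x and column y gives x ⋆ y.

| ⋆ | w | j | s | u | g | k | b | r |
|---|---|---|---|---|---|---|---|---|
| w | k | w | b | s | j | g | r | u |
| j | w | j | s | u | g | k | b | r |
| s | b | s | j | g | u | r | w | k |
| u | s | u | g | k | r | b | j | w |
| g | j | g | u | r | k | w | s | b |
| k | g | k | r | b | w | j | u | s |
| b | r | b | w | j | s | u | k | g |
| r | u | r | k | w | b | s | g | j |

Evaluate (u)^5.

u

u^1 = u
u^2 = u ⋆ u = k
u^3 = k ⋆ u = b
u^4 = b ⋆ u = j
u^5 = j ⋆ u = u
(Structurally, Γ here is isomorphic to Z_2 x Z_4.)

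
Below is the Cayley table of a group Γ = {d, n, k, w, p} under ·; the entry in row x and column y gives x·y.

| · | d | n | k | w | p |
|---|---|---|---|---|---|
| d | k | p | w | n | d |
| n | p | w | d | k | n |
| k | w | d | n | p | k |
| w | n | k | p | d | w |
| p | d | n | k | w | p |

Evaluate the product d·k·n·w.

d·k = w
w·n = k
k·w = p

p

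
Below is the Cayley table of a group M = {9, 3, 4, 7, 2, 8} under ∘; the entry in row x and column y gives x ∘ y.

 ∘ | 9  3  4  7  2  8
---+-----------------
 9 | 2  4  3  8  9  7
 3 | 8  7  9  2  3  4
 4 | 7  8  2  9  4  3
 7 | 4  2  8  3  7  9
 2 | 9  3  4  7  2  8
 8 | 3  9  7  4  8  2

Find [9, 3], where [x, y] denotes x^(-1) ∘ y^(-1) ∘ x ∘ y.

7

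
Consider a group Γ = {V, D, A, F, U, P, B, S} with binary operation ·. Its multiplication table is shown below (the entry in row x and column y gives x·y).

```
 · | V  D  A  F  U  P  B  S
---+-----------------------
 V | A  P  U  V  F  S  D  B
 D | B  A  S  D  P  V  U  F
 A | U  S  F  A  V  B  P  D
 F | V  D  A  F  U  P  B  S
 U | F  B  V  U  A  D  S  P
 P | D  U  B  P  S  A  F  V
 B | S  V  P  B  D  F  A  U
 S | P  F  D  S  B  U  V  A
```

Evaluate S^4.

F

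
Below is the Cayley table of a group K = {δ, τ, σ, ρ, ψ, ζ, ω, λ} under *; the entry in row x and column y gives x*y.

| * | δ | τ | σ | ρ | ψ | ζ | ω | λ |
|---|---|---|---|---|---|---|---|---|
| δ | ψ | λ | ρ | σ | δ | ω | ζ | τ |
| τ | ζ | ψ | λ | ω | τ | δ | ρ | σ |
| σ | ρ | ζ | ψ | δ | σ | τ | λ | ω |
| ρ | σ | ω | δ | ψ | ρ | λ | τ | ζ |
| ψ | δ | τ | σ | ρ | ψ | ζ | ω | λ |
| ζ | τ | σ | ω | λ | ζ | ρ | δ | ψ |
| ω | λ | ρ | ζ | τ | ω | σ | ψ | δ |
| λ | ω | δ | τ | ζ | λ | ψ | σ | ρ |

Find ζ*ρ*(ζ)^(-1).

The identity is ψ. In row ζ, the entry ψ sits in column λ, so ζ^(-1) = λ.
ζ*ρ = λ
λ*λ = ρ
(Structurally, K here is isomorphic to the dihedral group D_4.)

ρ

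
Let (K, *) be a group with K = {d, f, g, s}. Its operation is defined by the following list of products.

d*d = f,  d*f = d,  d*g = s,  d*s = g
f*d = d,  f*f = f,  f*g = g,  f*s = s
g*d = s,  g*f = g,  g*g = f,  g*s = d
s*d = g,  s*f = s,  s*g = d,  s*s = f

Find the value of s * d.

g

Read row s, column d: s * d = g.
(Structurally, K here is isomorphic to the Klein four-group V_4.)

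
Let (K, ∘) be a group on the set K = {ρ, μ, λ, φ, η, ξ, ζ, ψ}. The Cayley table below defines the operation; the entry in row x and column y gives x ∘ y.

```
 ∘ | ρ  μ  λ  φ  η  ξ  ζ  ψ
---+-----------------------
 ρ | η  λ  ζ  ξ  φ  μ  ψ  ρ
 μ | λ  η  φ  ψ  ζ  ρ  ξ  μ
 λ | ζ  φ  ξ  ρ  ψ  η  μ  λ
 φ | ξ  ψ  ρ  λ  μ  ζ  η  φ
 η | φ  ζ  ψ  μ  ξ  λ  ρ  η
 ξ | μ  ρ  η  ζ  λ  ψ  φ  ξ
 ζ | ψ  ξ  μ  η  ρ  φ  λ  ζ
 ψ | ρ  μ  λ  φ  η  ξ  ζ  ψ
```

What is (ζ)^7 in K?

ρ

ζ^1 = ζ
ζ^2 = ζ ∘ ζ = λ
ζ^3 = λ ∘ ζ = μ
ζ^4 = μ ∘ ζ = ξ
ζ^5 = ξ ∘ ζ = φ
ζ^6 = φ ∘ ζ = η
ζ^7 = η ∘ ζ = ρ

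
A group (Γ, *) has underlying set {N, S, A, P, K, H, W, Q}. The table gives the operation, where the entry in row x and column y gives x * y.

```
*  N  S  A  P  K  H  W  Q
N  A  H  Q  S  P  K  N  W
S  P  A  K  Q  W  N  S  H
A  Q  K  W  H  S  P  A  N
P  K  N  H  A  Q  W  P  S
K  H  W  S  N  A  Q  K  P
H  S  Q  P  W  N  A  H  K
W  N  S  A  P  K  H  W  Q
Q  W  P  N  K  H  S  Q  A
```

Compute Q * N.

W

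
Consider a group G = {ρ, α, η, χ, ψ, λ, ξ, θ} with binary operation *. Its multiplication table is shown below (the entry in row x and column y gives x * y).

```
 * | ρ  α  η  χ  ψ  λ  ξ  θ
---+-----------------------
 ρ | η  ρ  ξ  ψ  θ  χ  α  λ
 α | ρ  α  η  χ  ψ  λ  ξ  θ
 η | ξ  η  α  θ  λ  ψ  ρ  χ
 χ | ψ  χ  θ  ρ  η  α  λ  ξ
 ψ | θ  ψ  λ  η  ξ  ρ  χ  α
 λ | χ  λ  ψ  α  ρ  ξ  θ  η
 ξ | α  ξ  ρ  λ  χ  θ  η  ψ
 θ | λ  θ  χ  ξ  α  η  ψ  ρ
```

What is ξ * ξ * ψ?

ξ * ξ = η
η * ψ = λ

λ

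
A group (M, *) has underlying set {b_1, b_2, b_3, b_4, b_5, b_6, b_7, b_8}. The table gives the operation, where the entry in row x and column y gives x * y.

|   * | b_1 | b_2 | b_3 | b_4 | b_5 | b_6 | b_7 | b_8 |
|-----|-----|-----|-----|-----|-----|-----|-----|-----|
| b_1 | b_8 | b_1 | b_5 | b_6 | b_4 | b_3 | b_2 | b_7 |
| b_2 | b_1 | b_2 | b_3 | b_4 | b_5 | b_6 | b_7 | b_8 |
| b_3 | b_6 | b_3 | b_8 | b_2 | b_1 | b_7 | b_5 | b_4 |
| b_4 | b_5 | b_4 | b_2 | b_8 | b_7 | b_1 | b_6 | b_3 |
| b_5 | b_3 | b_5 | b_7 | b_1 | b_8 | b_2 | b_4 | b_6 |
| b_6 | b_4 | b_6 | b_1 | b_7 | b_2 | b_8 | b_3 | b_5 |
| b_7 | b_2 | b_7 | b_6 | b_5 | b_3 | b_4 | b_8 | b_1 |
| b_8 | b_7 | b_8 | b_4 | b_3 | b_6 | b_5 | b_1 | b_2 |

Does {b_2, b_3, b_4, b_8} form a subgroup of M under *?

Yes

{b_2, b_3, b_4, b_8} contains the identity b_2.
Checking products: every product of two elements of {b_2, b_3, b_4, b_8} (read from the table) lies in {b_2, b_3, b_4, b_8}, so the set is closed.
In a finite group, a nonempty closed subset is a subgroup. So {b_2, b_3, b_4, b_8} ≤ M.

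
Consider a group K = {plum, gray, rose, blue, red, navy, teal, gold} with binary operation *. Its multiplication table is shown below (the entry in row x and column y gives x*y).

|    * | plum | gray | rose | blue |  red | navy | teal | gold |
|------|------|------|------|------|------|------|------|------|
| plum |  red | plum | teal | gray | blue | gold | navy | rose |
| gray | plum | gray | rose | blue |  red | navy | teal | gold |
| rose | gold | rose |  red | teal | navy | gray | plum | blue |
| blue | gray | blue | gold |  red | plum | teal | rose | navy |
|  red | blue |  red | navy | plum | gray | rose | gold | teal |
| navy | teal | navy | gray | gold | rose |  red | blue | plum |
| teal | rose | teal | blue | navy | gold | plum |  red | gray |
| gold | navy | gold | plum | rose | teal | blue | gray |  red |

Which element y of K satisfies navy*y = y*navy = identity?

First locate the identity: row gray matches the header, so gray is the identity.
Scan row navy for gray: navy*rose = gray. Hence navy^(-1) = rose.
(Structurally, K here is isomorphic to the quaternion group Q_8.)

rose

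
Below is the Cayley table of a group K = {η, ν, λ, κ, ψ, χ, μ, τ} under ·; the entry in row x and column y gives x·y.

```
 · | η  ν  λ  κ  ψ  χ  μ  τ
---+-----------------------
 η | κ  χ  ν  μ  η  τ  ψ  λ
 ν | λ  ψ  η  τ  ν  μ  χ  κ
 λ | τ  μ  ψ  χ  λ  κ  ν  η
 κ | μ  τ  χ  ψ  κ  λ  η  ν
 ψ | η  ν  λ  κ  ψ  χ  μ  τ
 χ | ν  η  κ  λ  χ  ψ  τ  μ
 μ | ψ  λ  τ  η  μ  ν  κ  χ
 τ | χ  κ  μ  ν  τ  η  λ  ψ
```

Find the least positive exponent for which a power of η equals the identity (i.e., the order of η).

4

The identity element is ψ (its row matches the header).
η^1 = η
η^2 = η·η = κ
η^3 = κ·η = μ
η^4 = μ·η = ψ
The first power of η equal to the identity is η^4, so ord(η) = 4.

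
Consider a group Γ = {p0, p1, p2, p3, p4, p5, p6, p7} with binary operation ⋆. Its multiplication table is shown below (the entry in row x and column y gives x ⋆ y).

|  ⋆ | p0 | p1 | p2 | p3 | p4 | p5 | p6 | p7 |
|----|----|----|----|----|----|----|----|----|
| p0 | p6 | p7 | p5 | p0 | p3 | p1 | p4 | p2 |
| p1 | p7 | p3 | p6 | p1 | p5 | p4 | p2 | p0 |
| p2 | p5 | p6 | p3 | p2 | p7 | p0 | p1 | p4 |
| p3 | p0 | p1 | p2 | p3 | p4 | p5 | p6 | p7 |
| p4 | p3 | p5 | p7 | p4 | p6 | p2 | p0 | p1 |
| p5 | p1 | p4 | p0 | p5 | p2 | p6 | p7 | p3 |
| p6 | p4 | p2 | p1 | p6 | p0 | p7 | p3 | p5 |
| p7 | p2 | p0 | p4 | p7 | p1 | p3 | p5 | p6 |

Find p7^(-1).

p5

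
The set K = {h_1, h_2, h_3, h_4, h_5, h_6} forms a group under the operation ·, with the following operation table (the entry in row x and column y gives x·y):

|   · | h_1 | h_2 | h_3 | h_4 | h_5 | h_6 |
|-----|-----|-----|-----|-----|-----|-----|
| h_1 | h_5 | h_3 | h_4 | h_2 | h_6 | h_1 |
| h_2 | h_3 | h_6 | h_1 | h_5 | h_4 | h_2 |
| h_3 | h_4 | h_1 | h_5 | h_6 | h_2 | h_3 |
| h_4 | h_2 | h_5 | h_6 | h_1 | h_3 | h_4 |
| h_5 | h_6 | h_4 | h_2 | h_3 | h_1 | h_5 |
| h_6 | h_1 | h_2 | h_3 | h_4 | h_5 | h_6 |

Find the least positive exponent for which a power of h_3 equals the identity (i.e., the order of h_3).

The identity element is h_6 (its row matches the header).
h_3^1 = h_3
h_3^2 = h_3·h_3 = h_5
h_3^3 = h_5·h_3 = h_2
h_3^4 = h_2·h_3 = h_1
h_3^5 = h_1·h_3 = h_4
h_3^6 = h_4·h_3 = h_6
The first power of h_3 equal to the identity is h_3^6, so ord(h_3) = 6.

6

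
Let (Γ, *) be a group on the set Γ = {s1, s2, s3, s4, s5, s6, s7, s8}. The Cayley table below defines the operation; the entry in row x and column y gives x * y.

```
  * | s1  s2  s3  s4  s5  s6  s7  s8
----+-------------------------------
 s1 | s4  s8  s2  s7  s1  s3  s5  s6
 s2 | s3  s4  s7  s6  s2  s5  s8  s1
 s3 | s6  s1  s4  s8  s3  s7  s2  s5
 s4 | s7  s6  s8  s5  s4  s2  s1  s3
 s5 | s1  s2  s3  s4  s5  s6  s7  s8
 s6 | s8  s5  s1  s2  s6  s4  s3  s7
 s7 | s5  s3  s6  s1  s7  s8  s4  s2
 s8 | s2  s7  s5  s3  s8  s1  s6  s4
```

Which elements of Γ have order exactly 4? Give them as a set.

{s1, s2, s3, s6, s7, s8}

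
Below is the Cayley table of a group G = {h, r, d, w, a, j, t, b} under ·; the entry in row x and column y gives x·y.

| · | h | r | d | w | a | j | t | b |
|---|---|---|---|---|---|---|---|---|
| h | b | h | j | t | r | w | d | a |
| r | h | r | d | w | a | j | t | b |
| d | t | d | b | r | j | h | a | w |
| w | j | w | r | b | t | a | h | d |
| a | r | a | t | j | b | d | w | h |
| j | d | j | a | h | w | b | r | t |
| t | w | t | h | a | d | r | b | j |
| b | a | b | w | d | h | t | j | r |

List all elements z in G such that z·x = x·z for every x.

An element z is central iff its row equals its column in the table.
For d: d·h = t ≠ j = h·d, so d ∉ Z.
Checking each element this way leaves Z(G) = {b, r}.

{b, r}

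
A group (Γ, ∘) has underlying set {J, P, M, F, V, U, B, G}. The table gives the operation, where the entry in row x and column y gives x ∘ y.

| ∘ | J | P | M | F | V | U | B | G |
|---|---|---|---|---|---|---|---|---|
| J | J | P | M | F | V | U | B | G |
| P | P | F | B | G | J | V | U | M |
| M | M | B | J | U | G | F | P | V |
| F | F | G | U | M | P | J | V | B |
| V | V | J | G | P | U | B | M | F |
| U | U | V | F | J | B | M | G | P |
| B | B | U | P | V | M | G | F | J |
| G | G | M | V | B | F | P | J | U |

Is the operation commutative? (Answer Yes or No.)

Check whether the table is symmetric across its main diagonal.
Every entry (row x, col y) equals the entry (row y, col x), so Γ is abelian.

Yes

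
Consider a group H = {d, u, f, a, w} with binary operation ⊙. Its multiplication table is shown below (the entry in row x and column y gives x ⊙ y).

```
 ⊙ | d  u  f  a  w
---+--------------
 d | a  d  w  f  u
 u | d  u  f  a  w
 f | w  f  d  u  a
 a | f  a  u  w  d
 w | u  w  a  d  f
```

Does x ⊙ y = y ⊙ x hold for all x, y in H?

Yes

Check whether the table is symmetric across its main diagonal.
Every entry (row x, col y) equals the entry (row y, col x), so H is abelian.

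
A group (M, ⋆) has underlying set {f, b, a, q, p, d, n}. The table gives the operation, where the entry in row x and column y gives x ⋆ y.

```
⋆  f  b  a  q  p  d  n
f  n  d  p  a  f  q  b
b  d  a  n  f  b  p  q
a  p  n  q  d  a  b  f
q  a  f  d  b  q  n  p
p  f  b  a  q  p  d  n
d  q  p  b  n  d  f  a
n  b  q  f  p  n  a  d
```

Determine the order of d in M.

7

The identity element is p (its row matches the header).
d^1 = d
d^2 = d ⋆ d = f
d^3 = f ⋆ d = q
d^4 = q ⋆ d = n
d^5 = n ⋆ d = a
d^6 = a ⋆ d = b
d^7 = b ⋆ d = p
The first power of d equal to the identity is d^7, so ord(d) = 7.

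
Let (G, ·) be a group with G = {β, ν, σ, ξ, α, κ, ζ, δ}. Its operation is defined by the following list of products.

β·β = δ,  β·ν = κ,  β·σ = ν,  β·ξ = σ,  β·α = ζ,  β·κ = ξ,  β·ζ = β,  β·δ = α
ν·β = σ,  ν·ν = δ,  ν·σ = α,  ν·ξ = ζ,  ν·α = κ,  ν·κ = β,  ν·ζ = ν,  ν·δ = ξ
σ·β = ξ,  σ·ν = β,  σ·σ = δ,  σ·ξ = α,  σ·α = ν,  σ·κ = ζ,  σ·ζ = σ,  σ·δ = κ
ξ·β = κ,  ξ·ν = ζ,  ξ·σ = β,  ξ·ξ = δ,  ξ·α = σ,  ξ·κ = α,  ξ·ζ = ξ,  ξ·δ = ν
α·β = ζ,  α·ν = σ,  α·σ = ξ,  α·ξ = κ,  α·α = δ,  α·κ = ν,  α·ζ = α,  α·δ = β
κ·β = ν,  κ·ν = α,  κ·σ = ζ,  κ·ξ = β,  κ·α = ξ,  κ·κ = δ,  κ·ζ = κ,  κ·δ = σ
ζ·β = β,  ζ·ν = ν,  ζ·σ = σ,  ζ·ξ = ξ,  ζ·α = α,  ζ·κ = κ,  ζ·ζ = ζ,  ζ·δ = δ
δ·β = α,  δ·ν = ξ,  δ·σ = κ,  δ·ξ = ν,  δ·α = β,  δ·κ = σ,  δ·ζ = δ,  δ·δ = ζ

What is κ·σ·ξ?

ξ

κ·σ = ζ
ζ·ξ = ξ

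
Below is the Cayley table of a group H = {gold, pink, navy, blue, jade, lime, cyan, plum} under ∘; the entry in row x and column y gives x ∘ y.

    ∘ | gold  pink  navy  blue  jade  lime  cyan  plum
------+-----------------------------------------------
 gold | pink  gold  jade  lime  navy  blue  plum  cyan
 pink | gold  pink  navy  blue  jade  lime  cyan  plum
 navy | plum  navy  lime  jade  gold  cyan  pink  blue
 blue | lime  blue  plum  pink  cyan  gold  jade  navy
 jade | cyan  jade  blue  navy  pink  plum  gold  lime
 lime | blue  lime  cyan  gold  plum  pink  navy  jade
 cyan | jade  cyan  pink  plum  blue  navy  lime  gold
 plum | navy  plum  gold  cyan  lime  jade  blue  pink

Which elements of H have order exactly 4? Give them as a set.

Identity is pink. Compute the order of each non-identity element by repeated multiplication:
  gold: gold → pink  (order 2)
  navy: navy → lime → cyan → pink  (order 4)
  blue: blue → pink  (order 2)
  jade: jade → pink  (order 2)
  lime: lime → pink  (order 2)
  cyan: cyan → lime → navy → pink  (order 4)
  plum: plum → pink  (order 2)
Elements of order 4: {cyan, navy}.

{cyan, navy}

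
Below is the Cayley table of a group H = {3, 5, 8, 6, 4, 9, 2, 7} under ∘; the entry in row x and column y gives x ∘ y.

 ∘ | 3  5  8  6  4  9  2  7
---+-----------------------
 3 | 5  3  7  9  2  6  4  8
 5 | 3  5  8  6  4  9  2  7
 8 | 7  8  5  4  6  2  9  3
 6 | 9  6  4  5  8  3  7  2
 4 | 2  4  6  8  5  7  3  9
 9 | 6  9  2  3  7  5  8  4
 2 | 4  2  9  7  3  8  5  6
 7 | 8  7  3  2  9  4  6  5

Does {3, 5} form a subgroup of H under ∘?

Yes

{3, 5} contains the identity 5.
Checking products: every product of two elements of {3, 5} (read from the table) lies in {3, 5}, so the set is closed.
In a finite group, a nonempty closed subset is a subgroup. So {3, 5} ≤ H.
(Structurally, H here is isomorphic to the elementary abelian group (Z_2)^3.)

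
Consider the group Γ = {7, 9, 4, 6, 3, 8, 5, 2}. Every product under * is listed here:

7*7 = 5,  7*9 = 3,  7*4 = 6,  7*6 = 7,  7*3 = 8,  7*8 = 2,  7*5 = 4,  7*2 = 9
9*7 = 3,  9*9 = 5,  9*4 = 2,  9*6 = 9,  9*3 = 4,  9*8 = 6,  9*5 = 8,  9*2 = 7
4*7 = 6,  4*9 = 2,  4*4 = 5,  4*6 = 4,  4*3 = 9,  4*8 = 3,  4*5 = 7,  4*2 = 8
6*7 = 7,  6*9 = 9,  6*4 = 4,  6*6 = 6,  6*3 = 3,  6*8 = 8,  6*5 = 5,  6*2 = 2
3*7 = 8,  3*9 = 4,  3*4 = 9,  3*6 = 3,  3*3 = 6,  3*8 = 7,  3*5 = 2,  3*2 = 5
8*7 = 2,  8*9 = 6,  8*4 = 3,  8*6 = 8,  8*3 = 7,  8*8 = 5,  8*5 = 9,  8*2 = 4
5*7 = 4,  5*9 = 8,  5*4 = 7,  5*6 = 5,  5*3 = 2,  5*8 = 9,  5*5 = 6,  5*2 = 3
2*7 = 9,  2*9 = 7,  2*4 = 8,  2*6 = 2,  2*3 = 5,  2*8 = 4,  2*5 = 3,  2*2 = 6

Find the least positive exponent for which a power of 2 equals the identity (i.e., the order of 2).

The identity element is 6 (its row matches the header).
2^1 = 2
2^2 = 2*2 = 6
The first power of 2 equal to the identity is 2^2, so ord(2) = 2.

2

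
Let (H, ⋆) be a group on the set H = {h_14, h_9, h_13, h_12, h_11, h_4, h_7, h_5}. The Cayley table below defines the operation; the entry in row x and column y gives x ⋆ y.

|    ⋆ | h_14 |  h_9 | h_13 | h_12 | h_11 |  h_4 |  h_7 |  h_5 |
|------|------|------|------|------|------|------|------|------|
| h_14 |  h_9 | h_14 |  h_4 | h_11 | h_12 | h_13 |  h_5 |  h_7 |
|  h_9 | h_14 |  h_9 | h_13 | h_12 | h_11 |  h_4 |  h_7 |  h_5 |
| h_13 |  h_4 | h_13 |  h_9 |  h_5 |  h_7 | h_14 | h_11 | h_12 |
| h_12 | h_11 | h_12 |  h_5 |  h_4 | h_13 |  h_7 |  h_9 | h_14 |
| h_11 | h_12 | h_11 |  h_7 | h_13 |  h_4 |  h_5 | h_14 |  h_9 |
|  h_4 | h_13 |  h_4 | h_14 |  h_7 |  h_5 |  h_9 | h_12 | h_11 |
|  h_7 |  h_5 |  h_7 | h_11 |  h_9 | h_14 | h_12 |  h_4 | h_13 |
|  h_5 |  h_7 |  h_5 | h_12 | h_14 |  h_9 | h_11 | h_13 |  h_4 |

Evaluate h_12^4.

h_9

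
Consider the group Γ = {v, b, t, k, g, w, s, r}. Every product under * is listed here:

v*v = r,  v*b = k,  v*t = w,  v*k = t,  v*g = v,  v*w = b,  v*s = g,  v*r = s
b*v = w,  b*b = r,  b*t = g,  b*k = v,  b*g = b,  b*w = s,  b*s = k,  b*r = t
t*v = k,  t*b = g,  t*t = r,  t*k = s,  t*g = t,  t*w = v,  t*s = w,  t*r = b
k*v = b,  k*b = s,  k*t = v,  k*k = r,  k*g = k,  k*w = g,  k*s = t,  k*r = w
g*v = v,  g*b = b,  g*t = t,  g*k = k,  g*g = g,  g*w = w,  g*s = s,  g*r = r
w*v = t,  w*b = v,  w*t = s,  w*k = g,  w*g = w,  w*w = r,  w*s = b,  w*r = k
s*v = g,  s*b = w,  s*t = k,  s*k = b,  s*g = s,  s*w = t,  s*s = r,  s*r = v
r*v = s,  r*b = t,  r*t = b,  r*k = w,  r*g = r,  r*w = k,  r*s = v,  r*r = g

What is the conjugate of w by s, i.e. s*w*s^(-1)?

The identity is g. In row s, the entry g sits in column v, so s^(-1) = v.
s*w = t
t*v = k

k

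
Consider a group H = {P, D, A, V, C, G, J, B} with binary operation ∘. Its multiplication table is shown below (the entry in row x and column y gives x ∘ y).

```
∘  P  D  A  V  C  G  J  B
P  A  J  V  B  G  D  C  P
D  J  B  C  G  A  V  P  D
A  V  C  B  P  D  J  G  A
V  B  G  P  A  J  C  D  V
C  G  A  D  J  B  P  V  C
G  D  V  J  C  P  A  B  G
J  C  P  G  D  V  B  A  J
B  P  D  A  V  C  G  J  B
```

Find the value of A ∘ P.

V

Read row A, column P: A ∘ P = V.
(Structurally, H here is isomorphic to Z_2 x Z_4.)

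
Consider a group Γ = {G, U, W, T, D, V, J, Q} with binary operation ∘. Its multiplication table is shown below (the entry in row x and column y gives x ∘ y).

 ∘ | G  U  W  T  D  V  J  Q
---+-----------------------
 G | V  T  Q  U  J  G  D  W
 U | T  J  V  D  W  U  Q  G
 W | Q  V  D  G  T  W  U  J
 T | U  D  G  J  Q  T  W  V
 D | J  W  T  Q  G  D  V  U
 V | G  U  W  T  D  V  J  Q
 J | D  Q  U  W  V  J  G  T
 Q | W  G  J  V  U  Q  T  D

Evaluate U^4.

U^1 = U
U^2 = U ∘ U = J
U^3 = J ∘ U = Q
U^4 = Q ∘ U = G

G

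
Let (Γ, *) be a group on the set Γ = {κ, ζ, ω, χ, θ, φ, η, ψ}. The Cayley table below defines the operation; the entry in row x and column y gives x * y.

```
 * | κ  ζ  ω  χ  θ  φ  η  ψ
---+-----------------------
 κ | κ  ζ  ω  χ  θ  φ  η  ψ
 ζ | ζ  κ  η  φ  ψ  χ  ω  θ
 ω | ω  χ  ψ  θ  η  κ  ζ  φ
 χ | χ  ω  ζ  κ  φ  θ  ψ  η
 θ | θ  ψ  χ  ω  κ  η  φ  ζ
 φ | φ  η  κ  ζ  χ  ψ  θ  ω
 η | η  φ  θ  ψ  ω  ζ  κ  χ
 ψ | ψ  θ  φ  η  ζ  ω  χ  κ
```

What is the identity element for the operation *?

The identity e satisfies e * x = x for all x, so its row in the table reproduces the column headers.
Row κ reads: κ, ζ, ω, χ, θ, φ, η, ψ — exactly the header order. So κ is the identity.

κ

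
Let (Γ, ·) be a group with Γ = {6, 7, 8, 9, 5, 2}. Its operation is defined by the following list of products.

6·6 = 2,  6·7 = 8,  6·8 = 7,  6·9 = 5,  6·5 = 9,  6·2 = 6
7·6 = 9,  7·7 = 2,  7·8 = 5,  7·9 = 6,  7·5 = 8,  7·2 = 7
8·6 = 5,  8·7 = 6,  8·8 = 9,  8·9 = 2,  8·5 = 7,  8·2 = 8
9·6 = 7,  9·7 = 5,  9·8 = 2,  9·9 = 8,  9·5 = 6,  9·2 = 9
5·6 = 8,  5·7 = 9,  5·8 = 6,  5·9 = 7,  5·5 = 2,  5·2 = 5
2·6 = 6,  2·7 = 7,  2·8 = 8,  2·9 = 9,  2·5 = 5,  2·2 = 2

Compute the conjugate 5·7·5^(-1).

6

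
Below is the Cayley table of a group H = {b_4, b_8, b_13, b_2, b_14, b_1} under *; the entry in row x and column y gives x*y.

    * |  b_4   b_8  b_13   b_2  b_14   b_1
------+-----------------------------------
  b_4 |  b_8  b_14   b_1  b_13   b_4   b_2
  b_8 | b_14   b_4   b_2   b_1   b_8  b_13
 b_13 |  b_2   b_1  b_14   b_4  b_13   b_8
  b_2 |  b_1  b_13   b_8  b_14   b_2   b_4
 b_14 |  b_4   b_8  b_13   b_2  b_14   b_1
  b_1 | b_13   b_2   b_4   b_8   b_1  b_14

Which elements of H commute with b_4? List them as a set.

{b_14, b_4, b_8}

Compare row b_4 with column b_4 entry by entry.
b_8*b_4 = b_14 = b_4*b_8, so b_8 commutes with b_4.
b_1*b_4 = b_13 but b_4*b_1 = b_2, so b_1 does not.
Collecting the elements that commute with b_4: C(b_4) = {b_14, b_4, b_8}.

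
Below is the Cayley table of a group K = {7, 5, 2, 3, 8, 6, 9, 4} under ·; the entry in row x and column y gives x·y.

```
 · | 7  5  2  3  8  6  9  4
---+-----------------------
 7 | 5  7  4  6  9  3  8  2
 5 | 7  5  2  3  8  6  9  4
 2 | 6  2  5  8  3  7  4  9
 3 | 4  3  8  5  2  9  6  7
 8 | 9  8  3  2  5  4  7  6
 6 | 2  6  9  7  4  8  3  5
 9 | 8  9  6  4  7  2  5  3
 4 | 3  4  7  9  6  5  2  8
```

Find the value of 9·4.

Read row 9, column 4: 9·4 = 3.

3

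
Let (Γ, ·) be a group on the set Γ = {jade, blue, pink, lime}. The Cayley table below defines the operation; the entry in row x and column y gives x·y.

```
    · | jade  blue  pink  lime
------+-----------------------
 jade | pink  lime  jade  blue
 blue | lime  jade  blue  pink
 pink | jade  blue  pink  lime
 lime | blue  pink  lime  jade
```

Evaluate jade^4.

jade^1 = jade
jade^2 = jade·jade = pink
jade^3 = pink·jade = jade
jade^4 = jade·jade = pink

pink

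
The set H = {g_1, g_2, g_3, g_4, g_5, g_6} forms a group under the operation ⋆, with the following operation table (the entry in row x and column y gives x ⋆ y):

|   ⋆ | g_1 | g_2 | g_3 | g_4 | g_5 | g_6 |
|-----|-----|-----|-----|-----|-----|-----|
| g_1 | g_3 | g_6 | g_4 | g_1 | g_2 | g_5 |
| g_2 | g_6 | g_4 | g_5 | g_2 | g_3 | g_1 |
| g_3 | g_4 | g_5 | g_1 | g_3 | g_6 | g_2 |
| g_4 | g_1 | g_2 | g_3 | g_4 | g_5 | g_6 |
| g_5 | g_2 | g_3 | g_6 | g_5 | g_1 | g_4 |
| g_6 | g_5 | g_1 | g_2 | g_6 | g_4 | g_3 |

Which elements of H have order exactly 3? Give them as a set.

{g_1, g_3}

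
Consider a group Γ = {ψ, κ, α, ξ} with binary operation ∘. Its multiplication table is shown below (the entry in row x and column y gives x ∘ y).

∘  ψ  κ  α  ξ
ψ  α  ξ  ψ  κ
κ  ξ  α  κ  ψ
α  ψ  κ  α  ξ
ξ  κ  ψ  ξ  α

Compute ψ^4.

α

ψ^1 = ψ
ψ^2 = ψ ∘ ψ = α
ψ^3 = α ∘ ψ = ψ
ψ^4 = ψ ∘ ψ = α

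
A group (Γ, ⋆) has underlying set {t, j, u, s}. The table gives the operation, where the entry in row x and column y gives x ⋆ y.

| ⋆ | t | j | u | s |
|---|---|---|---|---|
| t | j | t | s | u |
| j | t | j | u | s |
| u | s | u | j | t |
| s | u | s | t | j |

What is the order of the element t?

The identity element is j (its row matches the header).
t^1 = t
t^2 = t ⋆ t = j
The first power of t equal to the identity is t^2, so ord(t) = 2.

2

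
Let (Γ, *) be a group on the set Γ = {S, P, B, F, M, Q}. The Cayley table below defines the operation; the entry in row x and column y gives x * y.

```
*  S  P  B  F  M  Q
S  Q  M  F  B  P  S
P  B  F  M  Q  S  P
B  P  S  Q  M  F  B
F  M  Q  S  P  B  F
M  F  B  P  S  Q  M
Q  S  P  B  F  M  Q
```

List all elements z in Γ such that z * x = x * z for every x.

An element z is central iff its row equals its column in the table.
For F: F * S = M ≠ B = S * F, so F ∉ Z.
Checking each element this way leaves Z(Γ) = {Q}.
(Structurally, Γ here is isomorphic to the symmetric group S_3.)

{Q}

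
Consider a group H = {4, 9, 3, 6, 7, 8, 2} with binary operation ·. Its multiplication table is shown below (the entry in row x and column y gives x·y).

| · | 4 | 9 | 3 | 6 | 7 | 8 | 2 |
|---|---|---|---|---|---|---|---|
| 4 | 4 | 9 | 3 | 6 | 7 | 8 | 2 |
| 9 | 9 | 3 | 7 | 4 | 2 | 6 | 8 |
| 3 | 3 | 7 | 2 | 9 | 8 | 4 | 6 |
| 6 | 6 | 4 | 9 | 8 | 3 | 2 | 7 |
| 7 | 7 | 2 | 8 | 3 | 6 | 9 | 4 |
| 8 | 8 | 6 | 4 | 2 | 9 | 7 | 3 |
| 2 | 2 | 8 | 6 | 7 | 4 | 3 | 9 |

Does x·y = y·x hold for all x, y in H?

Check whether the table is symmetric across its main diagonal.
Every entry (row x, col y) equals the entry (row y, col x), so H is abelian.
(In fact H ≅ the cyclic group Z_7.)

Yes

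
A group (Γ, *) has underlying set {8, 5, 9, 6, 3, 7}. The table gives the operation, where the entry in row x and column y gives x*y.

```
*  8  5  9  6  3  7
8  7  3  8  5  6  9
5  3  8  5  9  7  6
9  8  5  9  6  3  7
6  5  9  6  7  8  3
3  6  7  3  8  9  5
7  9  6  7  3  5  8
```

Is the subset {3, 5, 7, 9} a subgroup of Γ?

No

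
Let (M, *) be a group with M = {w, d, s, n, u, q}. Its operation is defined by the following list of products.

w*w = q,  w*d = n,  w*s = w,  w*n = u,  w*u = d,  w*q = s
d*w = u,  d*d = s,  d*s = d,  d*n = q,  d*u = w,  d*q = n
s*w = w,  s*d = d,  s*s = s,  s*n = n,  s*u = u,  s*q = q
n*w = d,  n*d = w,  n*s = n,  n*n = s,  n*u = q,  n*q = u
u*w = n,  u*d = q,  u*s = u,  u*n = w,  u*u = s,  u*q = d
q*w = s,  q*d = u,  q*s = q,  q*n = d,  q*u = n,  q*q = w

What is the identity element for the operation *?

The identity e satisfies e*x = x for all x, so its row in the table reproduces the column headers.
Row s reads: w, d, s, n, u, q — exactly the header order. So s is the identity.
(Structurally, M here is isomorphic to the symmetric group S_3.)

s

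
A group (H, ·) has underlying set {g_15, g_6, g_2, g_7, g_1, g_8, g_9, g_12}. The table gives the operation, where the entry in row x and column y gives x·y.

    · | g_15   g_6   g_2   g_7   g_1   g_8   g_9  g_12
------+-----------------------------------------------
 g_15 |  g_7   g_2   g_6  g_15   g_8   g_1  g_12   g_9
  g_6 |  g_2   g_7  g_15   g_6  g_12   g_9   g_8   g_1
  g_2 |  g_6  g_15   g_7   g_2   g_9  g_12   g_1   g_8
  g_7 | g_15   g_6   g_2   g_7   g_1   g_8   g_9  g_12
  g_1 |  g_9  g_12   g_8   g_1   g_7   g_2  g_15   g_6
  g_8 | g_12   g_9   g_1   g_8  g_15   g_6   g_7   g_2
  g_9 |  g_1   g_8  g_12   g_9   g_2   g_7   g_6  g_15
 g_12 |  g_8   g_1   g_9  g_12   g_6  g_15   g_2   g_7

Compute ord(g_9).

4

The identity element is g_7 (its row matches the header).
g_9^1 = g_9
g_9^2 = g_9·g_9 = g_6
g_9^3 = g_6·g_9 = g_8
g_9^4 = g_8·g_9 = g_7
The first power of g_9 equal to the identity is g_9^4, so ord(g_9) = 4.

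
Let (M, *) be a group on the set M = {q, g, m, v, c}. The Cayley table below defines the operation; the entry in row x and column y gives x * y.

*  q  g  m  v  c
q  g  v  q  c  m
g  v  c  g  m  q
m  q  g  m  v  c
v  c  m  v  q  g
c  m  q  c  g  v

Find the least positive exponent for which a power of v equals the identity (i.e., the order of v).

5

The identity element is m (its row matches the header).
v^1 = v
v^2 = v * v = q
v^3 = q * v = c
v^4 = c * v = g
v^5 = g * v = m
The first power of v equal to the identity is v^5, so ord(v) = 5.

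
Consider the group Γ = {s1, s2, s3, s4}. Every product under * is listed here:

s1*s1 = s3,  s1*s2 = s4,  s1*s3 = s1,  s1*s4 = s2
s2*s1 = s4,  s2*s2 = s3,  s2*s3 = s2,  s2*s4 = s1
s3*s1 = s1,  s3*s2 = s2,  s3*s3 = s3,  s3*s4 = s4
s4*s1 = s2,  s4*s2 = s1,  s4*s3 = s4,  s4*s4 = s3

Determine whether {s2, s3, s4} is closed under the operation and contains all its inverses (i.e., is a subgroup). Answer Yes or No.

s4 * s2 = s1, which is not in {s2, s3, s4}.
The subset is not closed under *, so it is not a subgroup.

No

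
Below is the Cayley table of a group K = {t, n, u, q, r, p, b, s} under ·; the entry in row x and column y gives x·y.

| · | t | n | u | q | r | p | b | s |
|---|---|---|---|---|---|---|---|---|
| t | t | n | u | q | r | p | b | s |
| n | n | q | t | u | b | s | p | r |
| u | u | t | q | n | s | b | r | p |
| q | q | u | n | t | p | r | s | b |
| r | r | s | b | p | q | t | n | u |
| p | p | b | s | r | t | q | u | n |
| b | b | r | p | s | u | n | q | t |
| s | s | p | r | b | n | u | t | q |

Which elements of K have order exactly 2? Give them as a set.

Identity is t. Compute the order of each non-identity element by repeated multiplication:
  n: n → q → u → t  (order 4)
  u: u → q → n → t  (order 4)
  q: q → t  (order 2)
  r: r → q → p → t  (order 4)
  p: p → q → r → t  (order 4)
  b: b → q → s → t  (order 4)
  s: s → q → b → t  (order 4)
Elements of order 2: {q}.

{q}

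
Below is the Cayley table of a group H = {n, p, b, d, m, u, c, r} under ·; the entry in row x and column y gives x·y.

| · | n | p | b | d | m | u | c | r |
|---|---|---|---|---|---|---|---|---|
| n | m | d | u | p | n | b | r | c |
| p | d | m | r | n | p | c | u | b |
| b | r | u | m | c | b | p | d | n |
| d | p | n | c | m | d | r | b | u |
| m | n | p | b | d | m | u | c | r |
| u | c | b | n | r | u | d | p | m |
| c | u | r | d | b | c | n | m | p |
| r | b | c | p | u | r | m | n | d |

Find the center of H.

{d, m}

An element z is central iff its row equals its column in the table.
For p: p·u = c ≠ b = u·p, so p ∉ Z.
Checking each element this way leaves Z(H) = {d, m}.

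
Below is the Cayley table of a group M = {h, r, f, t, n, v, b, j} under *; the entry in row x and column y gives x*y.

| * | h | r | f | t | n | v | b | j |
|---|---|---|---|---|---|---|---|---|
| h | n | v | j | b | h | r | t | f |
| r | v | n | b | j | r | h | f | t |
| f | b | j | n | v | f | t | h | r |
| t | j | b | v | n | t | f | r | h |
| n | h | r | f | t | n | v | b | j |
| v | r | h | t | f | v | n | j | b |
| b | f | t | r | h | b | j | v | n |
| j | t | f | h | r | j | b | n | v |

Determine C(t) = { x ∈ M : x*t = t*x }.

{f, n, t, v}

Compare row t with column t entry by entry.
f*t = v = t*f, so f commutes with t.
b*t = h but t*b = r, so b does not.
Collecting the elements that commute with t: C(t) = {f, n, t, v}.
(Structurally, M here is isomorphic to the dihedral group D_4.)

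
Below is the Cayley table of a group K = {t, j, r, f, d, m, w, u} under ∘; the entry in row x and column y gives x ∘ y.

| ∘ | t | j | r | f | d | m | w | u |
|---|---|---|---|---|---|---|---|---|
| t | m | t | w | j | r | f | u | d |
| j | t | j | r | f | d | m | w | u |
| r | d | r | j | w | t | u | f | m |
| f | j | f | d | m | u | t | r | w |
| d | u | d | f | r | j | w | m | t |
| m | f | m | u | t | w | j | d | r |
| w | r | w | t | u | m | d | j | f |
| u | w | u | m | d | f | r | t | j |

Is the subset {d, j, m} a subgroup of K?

m ∘ d = w, which is not in {d, j, m}.
The subset is not closed under ∘, so it is not a subgroup.

No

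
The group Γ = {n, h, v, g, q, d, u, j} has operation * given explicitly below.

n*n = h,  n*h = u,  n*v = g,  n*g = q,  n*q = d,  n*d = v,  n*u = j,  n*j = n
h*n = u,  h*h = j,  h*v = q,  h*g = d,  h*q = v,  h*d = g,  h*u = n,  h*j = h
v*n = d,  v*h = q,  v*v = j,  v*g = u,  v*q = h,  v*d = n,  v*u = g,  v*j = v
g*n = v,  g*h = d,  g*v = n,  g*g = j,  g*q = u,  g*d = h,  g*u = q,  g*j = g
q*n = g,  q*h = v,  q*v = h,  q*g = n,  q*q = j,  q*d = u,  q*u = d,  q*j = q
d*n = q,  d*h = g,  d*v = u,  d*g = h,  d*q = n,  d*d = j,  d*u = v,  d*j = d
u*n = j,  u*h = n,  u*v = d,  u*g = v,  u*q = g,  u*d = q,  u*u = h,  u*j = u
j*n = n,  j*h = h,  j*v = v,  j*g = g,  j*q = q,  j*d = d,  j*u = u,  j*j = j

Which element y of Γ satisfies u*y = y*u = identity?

n

First locate the identity: row j matches the header, so j is the identity.
Scan row u for j: u*n = j. Hence u^(-1) = n.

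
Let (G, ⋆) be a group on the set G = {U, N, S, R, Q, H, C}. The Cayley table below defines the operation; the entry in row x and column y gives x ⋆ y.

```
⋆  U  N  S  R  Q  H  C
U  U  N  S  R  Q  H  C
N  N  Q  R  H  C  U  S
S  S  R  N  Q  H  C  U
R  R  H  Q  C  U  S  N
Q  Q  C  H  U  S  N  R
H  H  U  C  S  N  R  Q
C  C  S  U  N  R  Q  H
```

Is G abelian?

Yes

Check whether the table is symmetric across its main diagonal.
Every entry (row x, col y) equals the entry (row y, col x), so G is abelian.
(In fact G ≅ the cyclic group Z_7.)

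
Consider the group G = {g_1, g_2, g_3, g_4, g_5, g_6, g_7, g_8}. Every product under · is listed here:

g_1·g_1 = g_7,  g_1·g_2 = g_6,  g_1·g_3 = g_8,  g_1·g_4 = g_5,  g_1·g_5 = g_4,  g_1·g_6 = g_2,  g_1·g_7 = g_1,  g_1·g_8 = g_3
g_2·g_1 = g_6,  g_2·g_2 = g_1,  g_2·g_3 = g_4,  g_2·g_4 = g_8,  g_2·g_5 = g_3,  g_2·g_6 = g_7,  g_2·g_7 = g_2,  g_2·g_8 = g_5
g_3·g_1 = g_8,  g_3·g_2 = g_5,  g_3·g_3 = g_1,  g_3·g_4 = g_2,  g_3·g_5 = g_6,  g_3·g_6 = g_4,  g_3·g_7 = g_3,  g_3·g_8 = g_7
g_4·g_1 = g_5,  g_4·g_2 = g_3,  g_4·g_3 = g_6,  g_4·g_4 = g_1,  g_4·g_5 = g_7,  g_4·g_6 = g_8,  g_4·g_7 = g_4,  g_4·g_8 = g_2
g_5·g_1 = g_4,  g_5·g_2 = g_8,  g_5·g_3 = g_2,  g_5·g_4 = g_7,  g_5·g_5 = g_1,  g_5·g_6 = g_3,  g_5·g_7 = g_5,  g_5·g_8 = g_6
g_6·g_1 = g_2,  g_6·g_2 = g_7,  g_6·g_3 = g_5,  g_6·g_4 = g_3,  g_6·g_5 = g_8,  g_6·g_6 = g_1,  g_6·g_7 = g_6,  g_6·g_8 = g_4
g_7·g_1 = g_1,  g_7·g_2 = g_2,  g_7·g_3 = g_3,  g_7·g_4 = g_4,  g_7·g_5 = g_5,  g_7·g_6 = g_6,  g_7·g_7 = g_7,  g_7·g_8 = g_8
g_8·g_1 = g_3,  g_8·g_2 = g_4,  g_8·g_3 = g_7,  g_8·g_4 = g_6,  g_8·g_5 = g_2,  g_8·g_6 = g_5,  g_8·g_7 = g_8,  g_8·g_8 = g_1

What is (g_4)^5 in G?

g_4

g_4^1 = g_4
g_4^2 = g_4·g_4 = g_1
g_4^3 = g_1·g_4 = g_5
g_4^4 = g_5·g_4 = g_7
g_4^5 = g_7·g_4 = g_4
(Structurally, G here is isomorphic to the quaternion group Q_8.)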